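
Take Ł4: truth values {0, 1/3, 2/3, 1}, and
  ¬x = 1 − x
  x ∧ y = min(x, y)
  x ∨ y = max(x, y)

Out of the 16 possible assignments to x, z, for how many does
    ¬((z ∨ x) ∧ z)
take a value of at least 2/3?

8

x = 0, z = 0 ↦ 1  ≥
x = 0, z = 1/3 ↦ 2/3  ≥
x = 0, z = 2/3 ↦ 1/3  <
x = 0, z = 1 ↦ 0  <
x = 1/3, z = 0 ↦ 1  ≥
x = 1/3, z = 1/3 ↦ 2/3  ≥
x = 1/3, z = 2/3 ↦ 1/3  <
x = 1/3, z = 1 ↦ 0  <
x = 2/3, z = 0 ↦ 1  ≥
x = 2/3, z = 1/3 ↦ 2/3  ≥
x = 2/3, z = 2/3 ↦ 1/3  <
x = 2/3, z = 1 ↦ 0  <
x = 1, z = 0 ↦ 1  ≥
x = 1, z = 1/3 ↦ 2/3  ≥
x = 1, z = 2/3 ↦ 1/3  <
x = 1, z = 1 ↦ 0  <
So 8 of the 16 assignments meet the threshold.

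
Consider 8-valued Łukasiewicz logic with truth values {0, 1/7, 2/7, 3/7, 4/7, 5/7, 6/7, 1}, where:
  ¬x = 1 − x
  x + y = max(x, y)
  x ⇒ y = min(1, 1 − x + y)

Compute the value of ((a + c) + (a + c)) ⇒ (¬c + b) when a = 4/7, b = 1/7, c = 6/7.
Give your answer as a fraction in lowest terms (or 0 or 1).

a + c = 4/7 + 6/7 = 6/7
a + c = 4/7 + 6/7 = 6/7
(a + c) + (a + c) = 6/7 + 6/7 = 6/7
¬c = ¬6/7 = 1/7
¬c + b = 1/7 + 1/7 = 1/7
((a + c) + (a + c)) ⇒ (¬c + b) = 6/7 ⇒ 1/7 = 2/7

2/7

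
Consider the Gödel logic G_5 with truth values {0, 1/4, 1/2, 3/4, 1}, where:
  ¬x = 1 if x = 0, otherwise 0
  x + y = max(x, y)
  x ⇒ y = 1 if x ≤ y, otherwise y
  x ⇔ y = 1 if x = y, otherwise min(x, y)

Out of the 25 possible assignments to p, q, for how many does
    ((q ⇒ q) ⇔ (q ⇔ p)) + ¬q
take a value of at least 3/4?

11

value 1: 9 assignments (counts)
value 3/4: 2 assignments (counts)
value 1/2: 4 assignments
value 1/4: 6 assignments
value 0: 4 assignments
So 11 of the 25 assignments meet the threshold.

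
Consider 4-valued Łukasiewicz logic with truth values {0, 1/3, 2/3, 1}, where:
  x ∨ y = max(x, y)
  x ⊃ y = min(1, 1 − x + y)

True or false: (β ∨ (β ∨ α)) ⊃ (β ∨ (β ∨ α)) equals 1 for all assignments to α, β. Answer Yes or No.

Yes

α = 0, β = 0 ↦ 1
α = 0, β = 1/3 ↦ 1
α = 0, β = 2/3 ↦ 1
α = 0, β = 1 ↦ 1
α = 1/3, β = 0 ↦ 1
α = 1/3, β = 1/3 ↦ 1
α = 1/3, β = 2/3 ↦ 1
α = 1/3, β = 1 ↦ 1
α = 2/3, β = 0 ↦ 1
α = 2/3, β = 1/3 ↦ 1
α = 2/3, β = 2/3 ↦ 1
α = 2/3, β = 1 ↦ 1
α = 1, β = 0 ↦ 1
α = 1, β = 1/3 ↦ 1
α = 1, β = 2/3 ↦ 1
α = 1, β = 1 ↦ 1
Every assignment gives a value ≥ 1.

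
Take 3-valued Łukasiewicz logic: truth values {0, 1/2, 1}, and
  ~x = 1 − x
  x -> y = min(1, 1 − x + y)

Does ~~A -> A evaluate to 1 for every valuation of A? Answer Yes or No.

A = 0 ↦ 1
A = 1/2 ↦ 1
A = 1 ↦ 1
Every assignment gives a value ≥ 1.

Yes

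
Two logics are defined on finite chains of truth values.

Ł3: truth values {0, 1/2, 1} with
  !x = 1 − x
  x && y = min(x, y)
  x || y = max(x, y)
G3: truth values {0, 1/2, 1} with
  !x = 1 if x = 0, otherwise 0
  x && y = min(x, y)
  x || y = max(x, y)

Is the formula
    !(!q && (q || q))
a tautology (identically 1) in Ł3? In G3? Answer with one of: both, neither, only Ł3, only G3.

only G3

In Ł3: at q = 1/2 the value is 1/2 — not a tautology.
In G3: every assignment gives 1 — tautology.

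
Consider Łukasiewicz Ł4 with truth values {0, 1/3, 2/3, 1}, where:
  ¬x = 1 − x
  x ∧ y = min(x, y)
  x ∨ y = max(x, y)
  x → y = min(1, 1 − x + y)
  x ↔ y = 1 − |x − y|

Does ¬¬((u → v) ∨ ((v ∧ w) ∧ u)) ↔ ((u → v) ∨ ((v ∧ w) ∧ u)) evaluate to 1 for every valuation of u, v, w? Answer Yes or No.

Yes

At u = 1, v = 1/3, w = 2/3, for instance:
u → v = 1 → 1/3 = 1/3
v ∧ w = 1/3 ∧ 2/3 = 1/3
(v ∧ w) ∧ u = 1/3 ∧ 1 = 1/3
(u → v) ∨ ((v ∧ w) ∧ u) = 1/3 ∨ 1/3 = 1/3
¬((u → v) ∨ ((v ∧ w) ∧ u)) = ¬1/3 = 2/3
¬¬((u → v) ∨ ((v ∧ w) ∧ u)) = ¬2/3 = 1/3
¬¬((u → v) ∨ ((v ∧ w) ∧ u)) ↔ ((u → v) ∨ ((v ∧ w) ∧ u)) = 1/3 ↔ 1/3 = 1
and checking the remaining 63 assignments likewise gives ≥ 1 in every case.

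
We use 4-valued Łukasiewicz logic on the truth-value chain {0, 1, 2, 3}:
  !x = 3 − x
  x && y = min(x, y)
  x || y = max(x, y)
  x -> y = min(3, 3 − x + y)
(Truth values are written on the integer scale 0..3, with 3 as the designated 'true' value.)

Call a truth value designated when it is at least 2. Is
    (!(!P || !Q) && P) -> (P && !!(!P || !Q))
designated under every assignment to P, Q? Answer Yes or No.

No

Counterexample: take P = 3, Q = 3.
!P = !3 = 0
!Q = !3 = 0
!P || !Q = 0 || 0 = 0
!(!P || !Q) = !0 = 3
!(!P || !Q) && P = 3 && 3 = 3
!P = !3 = 0
!Q = !3 = 0
!P || !Q = 0 || 0 = 0
!(!P || !Q) = !0 = 3
!!(!P || !Q) = !3 = 0
P && !!(!P || !Q) = 3 && 0 = 0
(!(!P || !Q) && P) -> (P && !!(!P || !Q)) = 3 -> 0 = 0
This gives 0, which is below 2.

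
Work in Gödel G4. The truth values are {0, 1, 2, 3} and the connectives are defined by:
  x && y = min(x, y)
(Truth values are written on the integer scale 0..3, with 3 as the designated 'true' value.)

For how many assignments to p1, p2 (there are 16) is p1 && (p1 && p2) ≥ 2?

p1 = 0, p2 = 0 ↦ 0  <
p1 = 0, p2 = 1 ↦ 0  <
p1 = 0, p2 = 2 ↦ 0  <
p1 = 0, p2 = 3 ↦ 0  <
p1 = 1, p2 = 0 ↦ 0  <
p1 = 1, p2 = 1 ↦ 1  <
p1 = 1, p2 = 2 ↦ 1  <
p1 = 1, p2 = 3 ↦ 1  <
p1 = 2, p2 = 0 ↦ 0  <
p1 = 2, p2 = 1 ↦ 1  <
p1 = 2, p2 = 2 ↦ 2  ≥
p1 = 2, p2 = 3 ↦ 2  ≥
p1 = 3, p2 = 0 ↦ 0  <
p1 = 3, p2 = 1 ↦ 1  <
p1 = 3, p2 = 2 ↦ 2  ≥
p1 = 3, p2 = 3 ↦ 3  ≥
So 4 of the 16 assignments meet the threshold.

4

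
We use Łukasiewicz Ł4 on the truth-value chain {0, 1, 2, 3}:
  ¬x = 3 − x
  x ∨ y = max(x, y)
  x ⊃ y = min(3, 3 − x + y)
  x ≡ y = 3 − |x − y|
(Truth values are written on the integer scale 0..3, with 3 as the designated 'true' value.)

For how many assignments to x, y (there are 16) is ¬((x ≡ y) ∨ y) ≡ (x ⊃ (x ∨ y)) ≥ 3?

1

x = 0, y = 0 ↦ 0  <
x = 0, y = 1 ↦ 1  <
x = 0, y = 2 ↦ 1  <
x = 0, y = 3 ↦ 0  <
x = 1, y = 0 ↦ 1  <
x = 1, y = 1 ↦ 0  <
x = 1, y = 2 ↦ 1  <
x = 1, y = 3 ↦ 0  <
x = 2, y = 0 ↦ 2  <
x = 2, y = 1 ↦ 1  <
x = 2, y = 2 ↦ 0  <
x = 2, y = 3 ↦ 0  <
x = 3, y = 0 ↦ 3  ≥
x = 3, y = 1 ↦ 2  <
x = 3, y = 2 ↦ 1  <
x = 3, y = 3 ↦ 0  <
So 1 of the 16 assignments meets the threshold.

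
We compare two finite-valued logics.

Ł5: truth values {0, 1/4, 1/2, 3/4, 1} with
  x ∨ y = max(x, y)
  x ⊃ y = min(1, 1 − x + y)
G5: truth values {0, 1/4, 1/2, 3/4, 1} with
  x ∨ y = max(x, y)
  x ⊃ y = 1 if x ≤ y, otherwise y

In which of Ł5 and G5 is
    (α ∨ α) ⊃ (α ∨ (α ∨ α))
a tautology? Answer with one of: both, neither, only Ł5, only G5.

In Ł5: every assignment gives 1 — tautology.
In G5: every assignment gives 1 — tautology.

both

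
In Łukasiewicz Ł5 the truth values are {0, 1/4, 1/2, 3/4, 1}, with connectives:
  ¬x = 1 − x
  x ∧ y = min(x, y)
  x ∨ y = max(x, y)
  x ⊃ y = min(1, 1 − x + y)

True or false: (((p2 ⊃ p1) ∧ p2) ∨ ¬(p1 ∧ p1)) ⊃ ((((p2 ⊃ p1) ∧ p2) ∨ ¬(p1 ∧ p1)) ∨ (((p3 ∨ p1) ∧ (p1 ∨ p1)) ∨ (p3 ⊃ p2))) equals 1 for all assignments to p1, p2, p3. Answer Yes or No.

At p1 = 1/2, p2 = 1, p3 = 3/4, for instance:
p2 ⊃ p1 = 1 ⊃ 1/2 = 1/2
(p2 ⊃ p1) ∧ p2 = 1/2 ∧ 1 = 1/2
p1 ∧ p1 = 1/2 ∧ 1/2 = 1/2
¬(p1 ∧ p1) = ¬1/2 = 1/2
((p2 ⊃ p1) ∧ p2) ∨ ¬(p1 ∧ p1) = 1/2 ∨ 1/2 = 1/2
p3 ∨ p1 = 3/4 ∨ 1/2 = 3/4
p1 ∨ p1 = 1/2 ∨ 1/2 = 1/2
(p3 ∨ p1) ∧ (p1 ∨ p1) = 3/4 ∧ 1/2 = 1/2
p3 ⊃ p2 = 3/4 ⊃ 1 = 1
((p3 ∨ p1) ∧ (p1 ∨ p1)) ∨ (p3 ⊃ p2) = 1/2 ∨ 1 = 1
(((p2 ⊃ p1) ∧ p2) ∨ ¬(p1 ∧ p1)) ∨ (((p3 ∨ p1) ∧ (p1 ∨ p1)) ∨ (p3 ⊃ p2)) = 1/2 ∨ 1 = 1
(((p2 ⊃ p1) ∧ p2) ∨ ¬(p1 ∧ p1)) ⊃ ((((p2 ⊃ p1) ∧ p2) ∨ ¬(p1 ∧ p1)) ∨ (((p3 ∨ p1) ∧ (p1 ∨ p1)) ∨ (p3 ⊃ p2))) = 1/2 ⊃ 1 = 1
and checking the remaining 124 assignments likewise gives ≥ 1 in every case.

Yes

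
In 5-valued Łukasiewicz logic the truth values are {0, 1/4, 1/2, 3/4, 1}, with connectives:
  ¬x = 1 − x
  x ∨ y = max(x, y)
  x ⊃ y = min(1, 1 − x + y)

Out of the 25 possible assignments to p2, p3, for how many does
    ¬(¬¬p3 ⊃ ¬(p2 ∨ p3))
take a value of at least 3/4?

6

value 1: 5 assignments (counts)
value 3/4: 1 assignment (counts)
value 1/2: 5 assignments
value 1/4: 2 assignments
value 0: 12 assignments
So 6 of the 25 assignments meet the threshold.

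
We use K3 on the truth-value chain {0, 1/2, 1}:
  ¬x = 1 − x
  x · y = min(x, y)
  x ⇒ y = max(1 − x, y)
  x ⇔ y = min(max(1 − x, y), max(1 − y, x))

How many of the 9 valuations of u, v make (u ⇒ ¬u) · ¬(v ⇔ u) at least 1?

u = 0, v = 0 ↦ 0  <
u = 0, v = 1/2 ↦ 1/2  <
u = 0, v = 1 ↦ 1  ≥
u = 1/2, v = 0 ↦ 1/2  <
u = 1/2, v = 1/2 ↦ 1/2  <
u = 1/2, v = 1 ↦ 1/2  <
u = 1, v = 0 ↦ 0  <
u = 1, v = 1/2 ↦ 0  <
u = 1, v = 1 ↦ 0  <
So 1 of the 9 assignments meets the threshold.

1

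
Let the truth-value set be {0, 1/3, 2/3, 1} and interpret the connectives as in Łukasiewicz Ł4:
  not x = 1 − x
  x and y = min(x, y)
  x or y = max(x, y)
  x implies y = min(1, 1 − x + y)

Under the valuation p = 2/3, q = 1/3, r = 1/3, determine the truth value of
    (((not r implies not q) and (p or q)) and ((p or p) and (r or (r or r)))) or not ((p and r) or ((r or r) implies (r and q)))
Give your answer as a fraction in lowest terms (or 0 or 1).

1/3

not r = not 1/3 = 2/3
not q = not 1/3 = 2/3
not r implies not q = 2/3 implies 2/3 = 1
p or q = 2/3 or 1/3 = 2/3
(not r implies not q) and (p or q) = 1 and 2/3 = 2/3
p or p = 2/3 or 2/3 = 2/3
r or r = 1/3 or 1/3 = 1/3
r or (r or r) = 1/3 or 1/3 = 1/3
(p or p) and (r or (r or r)) = 2/3 and 1/3 = 1/3
((not r implies not q) and (p or q)) and ((p or p) and (r or (r or r))) = 2/3 and 1/3 = 1/3
p and r = 2/3 and 1/3 = 1/3
r or r = 1/3 or 1/3 = 1/3
r and q = 1/3 and 1/3 = 1/3
(r or r) implies (r and q) = 1/3 implies 1/3 = 1
(p and r) or ((r or r) implies (r and q)) = 1/3 or 1 = 1
not ((p and r) or ((r or r) implies (r and q))) = not 1 = 0
(((not r implies not q) and (p or q)) and ((p or p) and (r or (r or r)))) or not ((p and r) or ((r or r) implies (r and q))) = 1/3 or 0 = 1/3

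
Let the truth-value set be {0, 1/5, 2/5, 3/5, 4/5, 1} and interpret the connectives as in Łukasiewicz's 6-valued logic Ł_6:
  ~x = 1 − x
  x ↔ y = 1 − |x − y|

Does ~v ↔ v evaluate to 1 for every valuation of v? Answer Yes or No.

No

Counterexample: take v = 0.
~v = ~0 = 1
~v ↔ v = 1 ↔ 0 = 0
This gives 0 ≠ 1.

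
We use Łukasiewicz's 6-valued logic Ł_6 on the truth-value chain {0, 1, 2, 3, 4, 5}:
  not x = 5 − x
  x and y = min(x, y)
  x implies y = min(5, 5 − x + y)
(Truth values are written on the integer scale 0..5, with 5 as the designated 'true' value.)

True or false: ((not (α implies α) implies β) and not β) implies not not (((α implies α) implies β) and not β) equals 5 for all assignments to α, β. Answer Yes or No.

No

Counterexample: take α = 0, β = 0.
α implies α = 0 implies 0 = 5
not (α implies α) = not 5 = 0
not (α implies α) implies β = 0 implies 0 = 5
not β = not 0 = 5
(not (α implies α) implies β) and not β = 5 and 5 = 5
α implies α = 0 implies 0 = 5
(α implies α) implies β = 5 implies 0 = 0
not β = not 0 = 5
((α implies α) implies β) and not β = 0 and 5 = 0
not (((α implies α) implies β) and not β) = not 0 = 5
not not (((α implies α) implies β) and not β) = not 5 = 0
((not (α implies α) implies β) and not β) implies not not (((α implies α) implies β) and not β) = 5 implies 0 = 0
This gives 0 ≠ 5.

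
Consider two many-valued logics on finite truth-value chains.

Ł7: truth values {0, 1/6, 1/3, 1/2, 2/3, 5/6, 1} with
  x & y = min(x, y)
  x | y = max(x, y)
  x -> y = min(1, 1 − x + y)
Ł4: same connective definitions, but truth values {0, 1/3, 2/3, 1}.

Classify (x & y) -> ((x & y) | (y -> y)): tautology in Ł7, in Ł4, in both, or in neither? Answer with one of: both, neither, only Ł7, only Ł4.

both

In Ł7: every assignment gives 1 — tautology.
In Ł4: every assignment gives 1 — tautology.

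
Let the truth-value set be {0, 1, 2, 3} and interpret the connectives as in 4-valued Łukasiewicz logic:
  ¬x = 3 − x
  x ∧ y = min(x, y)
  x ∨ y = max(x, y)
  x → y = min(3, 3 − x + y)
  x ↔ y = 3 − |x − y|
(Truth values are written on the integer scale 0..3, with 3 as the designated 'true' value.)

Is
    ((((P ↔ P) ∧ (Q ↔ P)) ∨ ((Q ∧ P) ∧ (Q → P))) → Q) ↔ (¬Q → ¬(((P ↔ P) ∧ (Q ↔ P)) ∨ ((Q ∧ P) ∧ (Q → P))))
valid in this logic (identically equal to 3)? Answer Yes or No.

Yes

P = 0, Q = 0 ↦ 3
P = 0, Q = 1 ↦ 3
P = 0, Q = 2 ↦ 3
P = 0, Q = 3 ↦ 3
P = 1, Q = 0 ↦ 3
P = 1, Q = 1 ↦ 3
P = 1, Q = 2 ↦ 3
P = 1, Q = 3 ↦ 3
P = 2, Q = 0 ↦ 3
P = 2, Q = 1 ↦ 3
P = 2, Q = 2 ↦ 3
P = 2, Q = 3 ↦ 3
P = 3, Q = 0 ↦ 3
P = 3, Q = 1 ↦ 3
P = 3, Q = 2 ↦ 3
P = 3, Q = 3 ↦ 3
Every assignment gives a value ≥ 3.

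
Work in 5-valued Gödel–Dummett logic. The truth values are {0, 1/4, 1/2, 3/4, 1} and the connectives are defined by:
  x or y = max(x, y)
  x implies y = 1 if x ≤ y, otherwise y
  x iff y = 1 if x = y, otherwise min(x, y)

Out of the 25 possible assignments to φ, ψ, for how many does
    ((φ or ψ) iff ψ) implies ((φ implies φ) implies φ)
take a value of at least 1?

11

value 1: 11 assignments (counts)
value 3/4: 2 assignments
value 1/2: 3 assignments
value 1/4: 4 assignments
value 0: 5 assignments
So 11 of the 25 assignments meet the threshold.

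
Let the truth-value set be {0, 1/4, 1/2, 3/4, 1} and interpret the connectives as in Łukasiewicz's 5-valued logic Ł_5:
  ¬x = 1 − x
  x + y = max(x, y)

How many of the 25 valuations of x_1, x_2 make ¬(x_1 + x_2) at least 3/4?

4

value 1: 1 assignment (counts)
value 3/4: 3 assignments (counts)
value 1/2: 5 assignments
value 1/4: 7 assignments
value 0: 9 assignments
So 4 of the 25 assignments meet the threshold.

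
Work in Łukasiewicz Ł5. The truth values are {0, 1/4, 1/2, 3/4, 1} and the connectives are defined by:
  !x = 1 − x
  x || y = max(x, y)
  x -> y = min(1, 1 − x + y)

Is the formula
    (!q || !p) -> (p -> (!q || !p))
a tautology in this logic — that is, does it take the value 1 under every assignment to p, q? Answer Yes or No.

At p = 1/2, q = 3/4, for instance:
!q = !3/4 = 1/4
!p = !1/2 = 1/2
!q || !p = 1/4 || 1/2 = 1/2
p -> (!q || !p) = 1/2 -> 1/2 = 1
(!q || !p) -> (p -> (!q || !p)) = 1/2 -> 1 = 1
and checking the remaining 24 assignments likewise gives ≥ 1 in every case.

Yes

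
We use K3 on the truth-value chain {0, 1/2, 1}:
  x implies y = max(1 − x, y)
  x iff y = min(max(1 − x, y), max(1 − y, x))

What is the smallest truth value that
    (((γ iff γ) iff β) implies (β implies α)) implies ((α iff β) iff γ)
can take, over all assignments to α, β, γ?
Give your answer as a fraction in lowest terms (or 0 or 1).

Take α = 0, β = 0, γ = 0:
γ iff γ = 0 iff 0 = 1
(γ iff γ) iff β = 1 iff 0 = 0
β implies α = 0 implies 0 = 1
((γ iff γ) iff β) implies (β implies α) = 0 implies 1 = 1
α iff β = 0 iff 0 = 1
(α iff β) iff γ = 1 iff 0 = 0
(((γ iff γ) iff β) implies (β implies α)) implies ((α iff β) iff γ) = 1 implies 0 = 0
No assignment yields a value below 0, so this is the minimum.

0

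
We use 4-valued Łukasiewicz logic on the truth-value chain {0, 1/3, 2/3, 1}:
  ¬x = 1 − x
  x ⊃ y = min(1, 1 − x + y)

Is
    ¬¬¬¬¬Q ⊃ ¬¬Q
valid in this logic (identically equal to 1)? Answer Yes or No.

Counterexample: take Q = 0.
¬Q = ¬0 = 1
¬¬Q = ¬1 = 0
¬¬¬Q = ¬0 = 1
¬¬¬¬Q = ¬1 = 0
¬¬¬¬¬Q = ¬0 = 1
¬Q = ¬0 = 1
¬¬Q = ¬1 = 0
¬¬¬¬¬Q ⊃ ¬¬Q = 1 ⊃ 0 = 0
This gives 0 ≠ 1.

No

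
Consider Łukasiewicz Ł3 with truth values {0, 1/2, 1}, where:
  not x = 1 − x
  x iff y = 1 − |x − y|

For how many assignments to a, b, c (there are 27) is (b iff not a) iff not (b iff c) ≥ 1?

10

value 1: 10 assignments (counts)
value 1/2: 12 assignments
value 0: 5 assignments
So 10 of the 27 assignments meet the threshold.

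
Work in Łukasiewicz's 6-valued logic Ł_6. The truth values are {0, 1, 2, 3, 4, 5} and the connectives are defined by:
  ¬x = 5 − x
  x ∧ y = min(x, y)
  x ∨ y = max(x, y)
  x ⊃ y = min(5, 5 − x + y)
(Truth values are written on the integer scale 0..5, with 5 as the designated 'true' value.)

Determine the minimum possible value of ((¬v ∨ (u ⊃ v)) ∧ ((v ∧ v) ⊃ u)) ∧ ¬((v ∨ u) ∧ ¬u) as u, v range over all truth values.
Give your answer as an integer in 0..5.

0

Take u = 0, v = 5:
¬v = ¬5 = 0
u ⊃ v = 0 ⊃ 5 = 5
¬v ∨ (u ⊃ v) = 0 ∨ 5 = 5
v ∧ v = 5 ∧ 5 = 5
(v ∧ v) ⊃ u = 5 ⊃ 0 = 0
(¬v ∨ (u ⊃ v)) ∧ ((v ∧ v) ⊃ u) = 5 ∧ 0 = 0
v ∨ u = 5 ∨ 0 = 5
¬u = ¬0 = 5
(v ∨ u) ∧ ¬u = 5 ∧ 5 = 5
¬((v ∨ u) ∧ ¬u) = ¬5 = 0
((¬v ∨ (u ⊃ v)) ∧ ((v ∧ v) ⊃ u)) ∧ ¬((v ∨ u) ∧ ¬u) = 0 ∧ 0 = 0
No assignment yields a value below 0, so this is the minimum.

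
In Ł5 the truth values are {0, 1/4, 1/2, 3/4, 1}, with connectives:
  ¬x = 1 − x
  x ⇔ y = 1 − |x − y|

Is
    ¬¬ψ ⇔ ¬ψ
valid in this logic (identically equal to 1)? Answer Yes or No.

Counterexample: take ψ = 0.
¬ψ = ¬0 = 1
¬¬ψ = ¬1 = 0
¬ψ = ¬0 = 1
¬¬ψ ⇔ ¬ψ = 0 ⇔ 1 = 0
This gives 0 ≠ 1.

No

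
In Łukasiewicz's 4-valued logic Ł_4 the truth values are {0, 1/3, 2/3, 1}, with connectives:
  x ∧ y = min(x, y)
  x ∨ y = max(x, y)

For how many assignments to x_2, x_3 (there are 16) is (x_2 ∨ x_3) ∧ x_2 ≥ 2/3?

8

x_2 = 0, x_3 = 0 ↦ 0  <
x_2 = 0, x_3 = 1/3 ↦ 0  <
x_2 = 0, x_3 = 2/3 ↦ 0  <
x_2 = 0, x_3 = 1 ↦ 0  <
x_2 = 1/3, x_3 = 0 ↦ 1/3  <
x_2 = 1/3, x_3 = 1/3 ↦ 1/3  <
x_2 = 1/3, x_3 = 2/3 ↦ 1/3  <
x_2 = 1/3, x_3 = 1 ↦ 1/3  <
x_2 = 2/3, x_3 = 0 ↦ 2/3  ≥
x_2 = 2/3, x_3 = 1/3 ↦ 2/3  ≥
x_2 = 2/3, x_3 = 2/3 ↦ 2/3  ≥
x_2 = 2/3, x_3 = 1 ↦ 2/3  ≥
x_2 = 1, x_3 = 0 ↦ 1  ≥
x_2 = 1, x_3 = 1/3 ↦ 1  ≥
x_2 = 1, x_3 = 2/3 ↦ 1  ≥
x_2 = 1, x_3 = 1 ↦ 1  ≥
So 8 of the 16 assignments meet the threshold.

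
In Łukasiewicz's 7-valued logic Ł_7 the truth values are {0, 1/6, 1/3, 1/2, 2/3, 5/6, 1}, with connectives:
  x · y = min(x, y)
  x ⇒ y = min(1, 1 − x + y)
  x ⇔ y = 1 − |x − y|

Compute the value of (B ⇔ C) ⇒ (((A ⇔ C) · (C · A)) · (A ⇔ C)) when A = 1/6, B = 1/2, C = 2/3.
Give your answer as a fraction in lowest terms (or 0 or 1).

B ⇔ C = 1/2 ⇔ 2/3 = 5/6
A ⇔ C = 1/6 ⇔ 2/3 = 1/2
C · A = 2/3 · 1/6 = 1/6
(A ⇔ C) · (C · A) = 1/2 · 1/6 = 1/6
A ⇔ C = 1/6 ⇔ 2/3 = 1/2
((A ⇔ C) · (C · A)) · (A ⇔ C) = 1/6 · 1/2 = 1/6
(B ⇔ C) ⇒ (((A ⇔ C) · (C · A)) · (A ⇔ C)) = 5/6 ⇒ 1/6 = 1/3

1/3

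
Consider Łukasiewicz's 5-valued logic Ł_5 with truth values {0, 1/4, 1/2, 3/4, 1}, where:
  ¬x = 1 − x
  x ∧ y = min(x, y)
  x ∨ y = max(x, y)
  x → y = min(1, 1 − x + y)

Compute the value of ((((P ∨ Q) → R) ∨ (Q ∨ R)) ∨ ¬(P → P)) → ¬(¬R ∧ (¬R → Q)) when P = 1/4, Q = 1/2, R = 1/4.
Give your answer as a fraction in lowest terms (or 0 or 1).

P ∨ Q = 1/4 ∨ 1/2 = 1/2
(P ∨ Q) → R = 1/2 → 1/4 = 3/4
Q ∨ R = 1/2 ∨ 1/4 = 1/2
((P ∨ Q) → R) ∨ (Q ∨ R) = 3/4 ∨ 1/2 = 3/4
P → P = 1/4 → 1/4 = 1
¬(P → P) = ¬1 = 0
(((P ∨ Q) → R) ∨ (Q ∨ R)) ∨ ¬(P → P) = 3/4 ∨ 0 = 3/4
¬R = ¬1/4 = 3/4
¬R = ¬1/4 = 3/4
¬R → Q = 3/4 → 1/2 = 3/4
¬R ∧ (¬R → Q) = 3/4 ∧ 3/4 = 3/4
¬(¬R ∧ (¬R → Q)) = ¬3/4 = 1/4
((((P ∨ Q) → R) ∨ (Q ∨ R)) ∨ ¬(P → P)) → ¬(¬R ∧ (¬R → Q)) = 3/4 → 1/4 = 1/2

1/2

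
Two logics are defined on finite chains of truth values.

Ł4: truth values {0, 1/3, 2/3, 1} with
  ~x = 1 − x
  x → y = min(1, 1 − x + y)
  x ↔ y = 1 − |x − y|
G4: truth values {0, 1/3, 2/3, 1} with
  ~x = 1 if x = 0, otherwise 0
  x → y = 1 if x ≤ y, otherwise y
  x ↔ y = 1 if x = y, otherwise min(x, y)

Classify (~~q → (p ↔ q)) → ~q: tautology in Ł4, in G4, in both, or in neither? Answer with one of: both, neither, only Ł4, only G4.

neither

In Ł4: at p = 0, q = 1/3 the value is 2/3 — not a tautology.
In G4: at p = 1/3, q = 1/3 the value is 0 — not a tautology.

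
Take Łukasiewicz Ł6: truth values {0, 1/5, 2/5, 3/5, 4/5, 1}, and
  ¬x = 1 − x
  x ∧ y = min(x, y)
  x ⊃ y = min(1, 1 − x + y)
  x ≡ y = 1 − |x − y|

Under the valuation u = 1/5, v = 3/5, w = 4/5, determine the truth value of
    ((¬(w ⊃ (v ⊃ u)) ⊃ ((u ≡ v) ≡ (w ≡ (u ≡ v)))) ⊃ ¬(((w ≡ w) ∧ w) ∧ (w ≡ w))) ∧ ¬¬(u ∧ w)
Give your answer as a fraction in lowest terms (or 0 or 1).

v ⊃ u = 3/5 ⊃ 1/5 = 3/5
w ⊃ (v ⊃ u) = 4/5 ⊃ 3/5 = 4/5
¬(w ⊃ (v ⊃ u)) = ¬4/5 = 1/5
u ≡ v = 1/5 ≡ 3/5 = 3/5
u ≡ v = 1/5 ≡ 3/5 = 3/5
w ≡ (u ≡ v) = 4/5 ≡ 3/5 = 4/5
(u ≡ v) ≡ (w ≡ (u ≡ v)) = 3/5 ≡ 4/5 = 4/5
¬(w ⊃ (v ⊃ u)) ⊃ ((u ≡ v) ≡ (w ≡ (u ≡ v))) = 1/5 ⊃ 4/5 = 1
w ≡ w = 4/5 ≡ 4/5 = 1
(w ≡ w) ∧ w = 1 ∧ 4/5 = 4/5
w ≡ w = 4/5 ≡ 4/5 = 1
((w ≡ w) ∧ w) ∧ (w ≡ w) = 4/5 ∧ 1 = 4/5
¬(((w ≡ w) ∧ w) ∧ (w ≡ w)) = ¬4/5 = 1/5
(¬(w ⊃ (v ⊃ u)) ⊃ ((u ≡ v) ≡ (w ≡ (u ≡ v)))) ⊃ ¬(((w ≡ w) ∧ w) ∧ (w ≡ w)) = 1 ⊃ 1/5 = 1/5
u ∧ w = 1/5 ∧ 4/5 = 1/5
¬(u ∧ w) = ¬1/5 = 4/5
¬¬(u ∧ w) = ¬4/5 = 1/5
((¬(w ⊃ (v ⊃ u)) ⊃ ((u ≡ v) ≡ (w ≡ (u ≡ v)))) ⊃ ¬(((w ≡ w) ∧ w) ∧ (w ≡ w))) ∧ ¬¬(u ∧ w) = 1/5 ∧ 1/5 = 1/5

1/5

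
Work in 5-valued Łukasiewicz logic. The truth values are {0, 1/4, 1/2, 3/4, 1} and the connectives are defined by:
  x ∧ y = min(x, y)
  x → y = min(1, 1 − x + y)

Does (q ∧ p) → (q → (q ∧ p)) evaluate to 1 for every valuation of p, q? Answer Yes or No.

At p = 1/4, q = 3/4, for instance:
q ∧ p = 3/4 ∧ 1/4 = 1/4
q → (q ∧ p) = 3/4 → 1/4 = 1/2
(q ∧ p) → (q → (q ∧ p)) = 1/4 → 1/2 = 1
and checking the remaining 24 assignments likewise gives ≥ 1 in every case.

Yes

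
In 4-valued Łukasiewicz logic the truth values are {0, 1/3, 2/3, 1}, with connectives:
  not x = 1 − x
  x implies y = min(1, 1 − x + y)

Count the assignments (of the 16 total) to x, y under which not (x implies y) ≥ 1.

1

x = 0, y = 0 ↦ 0  <
x = 0, y = 1/3 ↦ 0  <
x = 0, y = 2/3 ↦ 0  <
x = 0, y = 1 ↦ 0  <
x = 1/3, y = 0 ↦ 1/3  <
x = 1/3, y = 1/3 ↦ 0  <
x = 1/3, y = 2/3 ↦ 0  <
x = 1/3, y = 1 ↦ 0  <
x = 2/3, y = 0 ↦ 2/3  <
x = 2/3, y = 1/3 ↦ 1/3  <
x = 2/3, y = 2/3 ↦ 0  <
x = 2/3, y = 1 ↦ 0  <
x = 1, y = 0 ↦ 1  ≥
x = 1, y = 1/3 ↦ 2/3  <
x = 1, y = 2/3 ↦ 1/3  <
x = 1, y = 1 ↦ 0  <
So 1 of the 16 assignments meets the threshold.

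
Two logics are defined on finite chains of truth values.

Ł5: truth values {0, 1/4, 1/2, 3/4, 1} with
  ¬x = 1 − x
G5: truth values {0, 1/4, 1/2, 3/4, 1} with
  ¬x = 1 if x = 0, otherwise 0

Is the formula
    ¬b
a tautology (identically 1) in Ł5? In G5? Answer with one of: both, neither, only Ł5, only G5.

In Ł5: at b = 1/4 the value is 3/4 — not a tautology.
In G5: at b = 1/4 the value is 0 — not a tautology.

neither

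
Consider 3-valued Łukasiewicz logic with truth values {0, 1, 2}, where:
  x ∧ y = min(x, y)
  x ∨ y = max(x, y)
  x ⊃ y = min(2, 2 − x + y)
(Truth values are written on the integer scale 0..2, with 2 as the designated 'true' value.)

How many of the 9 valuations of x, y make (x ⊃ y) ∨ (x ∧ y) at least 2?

6

x = 0, y = 0 ↦ 2  ≥
x = 0, y = 1 ↦ 2  ≥
x = 0, y = 2 ↦ 2  ≥
x = 1, y = 0 ↦ 1  <
x = 1, y = 1 ↦ 2  ≥
x = 1, y = 2 ↦ 2  ≥
x = 2, y = 0 ↦ 0  <
x = 2, y = 1 ↦ 1  <
x = 2, y = 2 ↦ 2  ≥
So 6 of the 9 assignments meet the threshold.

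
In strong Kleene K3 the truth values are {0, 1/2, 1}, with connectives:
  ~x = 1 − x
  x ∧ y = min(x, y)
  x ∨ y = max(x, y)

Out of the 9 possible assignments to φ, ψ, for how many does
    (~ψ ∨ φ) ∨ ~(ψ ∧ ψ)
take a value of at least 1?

5

φ = 0, ψ = 0 ↦ 1  ≥
φ = 0, ψ = 1/2 ↦ 1/2  <
φ = 0, ψ = 1 ↦ 0  <
φ = 1/2, ψ = 0 ↦ 1  ≥
φ = 1/2, ψ = 1/2 ↦ 1/2  <
φ = 1/2, ψ = 1 ↦ 1/2  <
φ = 1, ψ = 0 ↦ 1  ≥
φ = 1, ψ = 1/2 ↦ 1  ≥
φ = 1, ψ = 1 ↦ 1  ≥
So 5 of the 9 assignments meet the threshold.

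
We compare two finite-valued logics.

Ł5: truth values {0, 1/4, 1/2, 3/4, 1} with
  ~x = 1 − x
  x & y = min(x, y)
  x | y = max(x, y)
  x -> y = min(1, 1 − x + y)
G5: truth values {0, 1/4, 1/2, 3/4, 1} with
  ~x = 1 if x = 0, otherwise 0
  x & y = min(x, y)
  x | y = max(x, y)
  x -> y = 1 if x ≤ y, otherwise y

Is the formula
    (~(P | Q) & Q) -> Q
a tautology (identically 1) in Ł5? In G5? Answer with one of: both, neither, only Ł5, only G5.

In Ł5: every assignment gives 1 — tautology.
In G5: every assignment gives 1 — tautology.

both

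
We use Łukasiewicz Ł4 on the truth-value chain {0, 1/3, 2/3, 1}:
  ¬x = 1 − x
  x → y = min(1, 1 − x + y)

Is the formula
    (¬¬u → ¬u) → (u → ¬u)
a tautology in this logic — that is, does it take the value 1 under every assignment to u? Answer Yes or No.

u = 0 ↦ 1
u = 1/3 ↦ 1
u = 2/3 ↦ 1
u = 1 ↦ 1
Every assignment gives a value ≥ 1.

Yes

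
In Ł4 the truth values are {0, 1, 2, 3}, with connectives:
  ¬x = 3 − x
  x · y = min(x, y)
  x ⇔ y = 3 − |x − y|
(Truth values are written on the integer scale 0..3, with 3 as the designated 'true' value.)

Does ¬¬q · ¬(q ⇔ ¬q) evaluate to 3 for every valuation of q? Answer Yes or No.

No

Counterexample: take q = 0.
¬q = ¬0 = 3
¬¬q = ¬3 = 0
¬q = ¬0 = 3
q ⇔ ¬q = 0 ⇔ 3 = 0
¬(q ⇔ ¬q) = ¬0 = 3
¬¬q · ¬(q ⇔ ¬q) = 0 · 3 = 0
This gives 0 ≠ 3.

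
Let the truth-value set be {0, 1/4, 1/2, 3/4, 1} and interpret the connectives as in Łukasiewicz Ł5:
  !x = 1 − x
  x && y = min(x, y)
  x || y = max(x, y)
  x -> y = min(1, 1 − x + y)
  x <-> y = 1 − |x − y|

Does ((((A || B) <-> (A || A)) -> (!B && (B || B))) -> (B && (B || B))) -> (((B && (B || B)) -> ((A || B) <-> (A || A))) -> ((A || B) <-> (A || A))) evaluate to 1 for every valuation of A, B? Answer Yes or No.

Counterexample: take A = 1/4, B = 3/4.
A || B = 1/4 || 3/4 = 3/4
A || A = 1/4 || 1/4 = 1/4
(A || B) <-> (A || A) = 3/4 <-> 1/4 = 1/2
!B = !3/4 = 1/4
B || B = 3/4 || 3/4 = 3/4
!B && (B || B) = 1/4 && 3/4 = 1/4
((A || B) <-> (A || A)) -> (!B && (B || B)) = 1/2 -> 1/4 = 3/4
B || B = 3/4 || 3/4 = 3/4
B && (B || B) = 3/4 && 3/4 = 3/4
(((A || B) <-> (A || A)) -> (!B && (B || B))) -> (B && (B || B)) = 3/4 -> 3/4 = 1
B || B = 3/4 || 3/4 = 3/4
B && (B || B) = 3/4 && 3/4 = 3/4
A || B = 1/4 || 3/4 = 3/4
A || A = 1/4 || 1/4 = 1/4
(A || B) <-> (A || A) = 3/4 <-> 1/4 = 1/2
(B && (B || B)) -> ((A || B) <-> (A || A)) = 3/4 -> 1/2 = 3/4
A || B = 1/4 || 3/4 = 3/4
A || A = 1/4 || 1/4 = 1/4
(A || B) <-> (A || A) = 3/4 <-> 1/4 = 1/2
((B && (B || B)) -> ((A || B) <-> (A || A))) -> ((A || B) <-> (A || A)) = 3/4 -> 1/2 = 3/4
((((A || B) <-> (A || A)) -> (!B && (B || B))) -> (B && (B || B))) -> (((B && (B || B)) -> ((A || B) <-> (A || A))) -> ((A || B) <-> (A || A))) = 1 -> 3/4 = 3/4
This gives 3/4 ≠ 1.

No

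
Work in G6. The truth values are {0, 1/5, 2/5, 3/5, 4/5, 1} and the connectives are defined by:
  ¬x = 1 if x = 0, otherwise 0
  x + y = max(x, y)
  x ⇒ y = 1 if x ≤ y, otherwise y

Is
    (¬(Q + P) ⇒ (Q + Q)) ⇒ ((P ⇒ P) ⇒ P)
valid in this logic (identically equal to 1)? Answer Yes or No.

Counterexample: take P = 0, Q = 1/5.
Q + P = 1/5 + 0 = 1/5
¬(Q + P) = ¬1/5 = 0
Q + Q = 1/5 + 1/5 = 1/5
¬(Q + P) ⇒ (Q + Q) = 0 ⇒ 1/5 = 1
P ⇒ P = 0 ⇒ 0 = 1
(P ⇒ P) ⇒ P = 1 ⇒ 0 = 0
(¬(Q + P) ⇒ (Q + Q)) ⇒ ((P ⇒ P) ⇒ P) = 1 ⇒ 0 = 0
This gives 0 ≠ 1.

No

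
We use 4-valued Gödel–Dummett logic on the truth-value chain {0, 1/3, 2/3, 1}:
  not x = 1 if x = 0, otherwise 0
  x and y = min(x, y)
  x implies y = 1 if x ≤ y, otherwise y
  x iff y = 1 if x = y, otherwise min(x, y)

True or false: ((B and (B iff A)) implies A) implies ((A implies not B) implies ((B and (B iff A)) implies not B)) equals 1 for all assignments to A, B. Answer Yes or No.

Yes

A = 0, B = 0 ↦ 1
A = 0, B = 1/3 ↦ 1
A = 0, B = 2/3 ↦ 1
A = 0, B = 1 ↦ 1
A = 1/3, B = 0 ↦ 1
A = 1/3, B = 1/3 ↦ 1
A = 1/3, B = 2/3 ↦ 1
A = 1/3, B = 1 ↦ 1
A = 2/3, B = 0 ↦ 1
A = 2/3, B = 1/3 ↦ 1
A = 2/3, B = 2/3 ↦ 1
A = 2/3, B = 1 ↦ 1
A = 1, B = 0 ↦ 1
A = 1, B = 1/3 ↦ 1
A = 1, B = 2/3 ↦ 1
A = 1, B = 1 ↦ 1
Every assignment gives a value ≥ 1.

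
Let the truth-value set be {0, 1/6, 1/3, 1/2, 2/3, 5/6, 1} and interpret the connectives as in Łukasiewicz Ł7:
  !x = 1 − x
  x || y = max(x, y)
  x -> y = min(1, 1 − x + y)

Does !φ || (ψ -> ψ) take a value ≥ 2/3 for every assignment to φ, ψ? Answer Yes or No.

Yes

At φ = 1/3, ψ = 1/2, for instance:
!φ = !1/3 = 2/3
ψ -> ψ = 1/2 -> 1/2 = 1
!φ || (ψ -> ψ) = 2/3 || 1 = 1
and checking the remaining 48 assignments likewise gives ≥ 2/3 in every case.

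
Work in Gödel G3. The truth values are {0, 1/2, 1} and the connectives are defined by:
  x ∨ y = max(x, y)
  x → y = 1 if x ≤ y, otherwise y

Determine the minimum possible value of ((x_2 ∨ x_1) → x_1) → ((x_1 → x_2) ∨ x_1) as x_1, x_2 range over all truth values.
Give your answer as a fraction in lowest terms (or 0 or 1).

Take x_1 = 1/2, x_2 = 0:
x_2 ∨ x_1 = 0 ∨ 1/2 = 1/2
(x_2 ∨ x_1) → x_1 = 1/2 → 1/2 = 1
x_1 → x_2 = 1/2 → 0 = 0
(x_1 → x_2) ∨ x_1 = 0 ∨ 1/2 = 1/2
((x_2 ∨ x_1) → x_1) → ((x_1 → x_2) ∨ x_1) = 1 → 1/2 = 1/2
No assignment yields a value below 1/2, so this is the minimum.

1/2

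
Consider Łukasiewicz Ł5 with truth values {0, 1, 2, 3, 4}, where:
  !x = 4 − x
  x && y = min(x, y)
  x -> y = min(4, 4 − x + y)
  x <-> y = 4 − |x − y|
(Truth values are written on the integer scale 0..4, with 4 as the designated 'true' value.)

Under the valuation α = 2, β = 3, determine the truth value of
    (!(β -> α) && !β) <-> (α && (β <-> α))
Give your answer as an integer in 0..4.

3

β -> α = 3 -> 2 = 3
!(β -> α) = !3 = 1
!β = !3 = 1
!(β -> α) && !β = 1 && 1 = 1
β <-> α = 3 <-> 2 = 3
α && (β <-> α) = 2 && 3 = 2
(!(β -> α) && !β) <-> (α && (β <-> α)) = 1 <-> 2 = 3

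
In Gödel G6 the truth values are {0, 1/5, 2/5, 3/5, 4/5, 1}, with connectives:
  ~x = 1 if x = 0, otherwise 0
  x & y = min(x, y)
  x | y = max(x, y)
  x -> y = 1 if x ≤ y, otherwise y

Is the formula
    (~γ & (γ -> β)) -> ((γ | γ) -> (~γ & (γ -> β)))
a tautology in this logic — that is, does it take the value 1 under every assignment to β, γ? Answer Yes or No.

At β = 3/5, γ = 4/5, for instance:
~γ = ~4/5 = 0
γ -> β = 4/5 -> 3/5 = 3/5
~γ & (γ -> β) = 0 & 3/5 = 0
γ | γ = 4/5 | 4/5 = 4/5
(γ | γ) -> (~γ & (γ -> β)) = 4/5 -> 0 = 0
(~γ & (γ -> β)) -> ((γ | γ) -> (~γ & (γ -> β))) = 0 -> 0 = 1
and checking the remaining 35 assignments likewise gives ≥ 1 in every case.

Yes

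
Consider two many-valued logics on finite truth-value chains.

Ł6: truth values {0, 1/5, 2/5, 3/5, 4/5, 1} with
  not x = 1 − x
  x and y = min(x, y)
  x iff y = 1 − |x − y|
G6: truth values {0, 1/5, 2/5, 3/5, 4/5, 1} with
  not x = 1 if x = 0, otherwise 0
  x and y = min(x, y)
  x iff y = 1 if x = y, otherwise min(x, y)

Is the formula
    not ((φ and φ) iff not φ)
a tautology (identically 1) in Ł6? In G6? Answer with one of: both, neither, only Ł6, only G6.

only G6

In Ł6: at φ = 1/5 the value is 3/5 — not a tautology.
In G6: every assignment gives 1 — tautology.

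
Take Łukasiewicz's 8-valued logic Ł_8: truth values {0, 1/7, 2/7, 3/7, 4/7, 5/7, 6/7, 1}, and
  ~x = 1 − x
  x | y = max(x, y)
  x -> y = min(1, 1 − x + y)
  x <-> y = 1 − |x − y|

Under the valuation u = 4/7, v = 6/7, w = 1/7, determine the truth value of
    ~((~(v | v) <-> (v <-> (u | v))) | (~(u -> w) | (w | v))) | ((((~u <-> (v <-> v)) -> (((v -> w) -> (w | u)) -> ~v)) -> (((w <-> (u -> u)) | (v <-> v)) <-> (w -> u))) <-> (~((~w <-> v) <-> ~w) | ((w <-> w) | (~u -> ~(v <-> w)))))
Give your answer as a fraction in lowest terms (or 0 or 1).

1

v | v = 6/7 | 6/7 = 6/7
~(v | v) = ~6/7 = 1/7
u | v = 4/7 | 6/7 = 6/7
v <-> (u | v) = 6/7 <-> 6/7 = 1
~(v | v) <-> (v <-> (u | v)) = 1/7 <-> 1 = 1/7
u -> w = 4/7 -> 1/7 = 4/7
~(u -> w) = ~4/7 = 3/7
w | v = 1/7 | 6/7 = 6/7
~(u -> w) | (w | v) = 3/7 | 6/7 = 6/7
(~(v | v) <-> (v <-> (u | v))) | (~(u -> w) | (w | v)) = 1/7 | 6/7 = 6/7
~((~(v | v) <-> (v <-> (u | v))) | (~(u -> w) | (w | v))) = ~6/7 = 1/7
~u = ~4/7 = 3/7
v <-> v = 6/7 <-> 6/7 = 1
~u <-> (v <-> v) = 3/7 <-> 1 = 3/7
v -> w = 6/7 -> 1/7 = 2/7
w | u = 1/7 | 4/7 = 4/7
(v -> w) -> (w | u) = 2/7 -> 4/7 = 1
~v = ~6/7 = 1/7
((v -> w) -> (w | u)) -> ~v = 1 -> 1/7 = 1/7
(~u <-> (v <-> v)) -> (((v -> w) -> (w | u)) -> ~v) = 3/7 -> 1/7 = 5/7
u -> u = 4/7 -> 4/7 = 1
w <-> (u -> u) = 1/7 <-> 1 = 1/7
v <-> v = 6/7 <-> 6/7 = 1
(w <-> (u -> u)) | (v <-> v) = 1/7 | 1 = 1
w -> u = 1/7 -> 4/7 = 1
((w <-> (u -> u)) | (v <-> v)) <-> (w -> u) = 1 <-> 1 = 1
((~u <-> (v <-> v)) -> (((v -> w) -> (w | u)) -> ~v)) -> (((w <-> (u -> u)) | (v <-> v)) <-> (w -> u)) = 5/7 -> 1 = 1
~w = ~1/7 = 6/7
~w <-> v = 6/7 <-> 6/7 = 1
~w = ~1/7 = 6/7
(~w <-> v) <-> ~w = 1 <-> 6/7 = 6/7
~((~w <-> v) <-> ~w) = ~6/7 = 1/7
w <-> w = 1/7 <-> 1/7 = 1
~u = ~4/7 = 3/7
v <-> w = 6/7 <-> 1/7 = 2/7
~(v <-> w) = ~2/7 = 5/7
~u -> ~(v <-> w) = 3/7 -> 5/7 = 1
(w <-> w) | (~u -> ~(v <-> w)) = 1 | 1 = 1
~((~w <-> v) <-> ~w) | ((w <-> w) | (~u -> ~(v <-> w))) = 1/7 | 1 = 1
(((~u <-> (v <-> v)) -> (((v -> w) -> (w | u)) -> ~v)) -> (((w <-> (u -> u)) | (v <-> v)) <-> (w -> u))) <-> (~((~w <-> v) <-> ~w) | ((w <-> w) | (~u -> ~(v <-> w)))) = 1 <-> 1 = 1
~((~(v | v) <-> (v <-> (u | v))) | (~(u -> w) | (w | v))) | ((((~u <-> (v <-> v)) -> (((v -> w) -> (w | u)) -> ~v)) -> (((w <-> (u -> u)) | (v <-> v)) <-> (w -> u))) <-> (~((~w <-> v) <-> ~w) | ((w <-> w) | (~u -> ~(v <-> w))))) = 1/7 | 1 = 1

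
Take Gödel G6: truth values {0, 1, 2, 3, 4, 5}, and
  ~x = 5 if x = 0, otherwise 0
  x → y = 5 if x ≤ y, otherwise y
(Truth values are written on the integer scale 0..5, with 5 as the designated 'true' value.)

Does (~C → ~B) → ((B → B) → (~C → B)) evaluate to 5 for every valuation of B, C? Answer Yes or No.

No

Counterexample: take B = 0, C = 0.
~C = ~0 = 5
~B = ~0 = 5
~C → ~B = 5 → 5 = 5
B → B = 0 → 0 = 5
~C = ~0 = 5
~C → B = 5 → 0 = 0
(B → B) → (~C → B) = 5 → 0 = 0
(~C → ~B) → ((B → B) → (~C → B)) = 5 → 0 = 0
This gives 0 ≠ 5.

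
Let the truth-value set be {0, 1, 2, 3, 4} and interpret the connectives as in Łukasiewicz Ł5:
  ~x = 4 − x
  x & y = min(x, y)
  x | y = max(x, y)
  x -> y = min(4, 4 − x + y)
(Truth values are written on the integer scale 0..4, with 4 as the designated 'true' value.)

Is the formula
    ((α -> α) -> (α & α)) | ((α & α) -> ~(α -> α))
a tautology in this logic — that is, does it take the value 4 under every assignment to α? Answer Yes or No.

Counterexample: take α = 1.
α -> α = 1 -> 1 = 4
α & α = 1 & 1 = 1
(α -> α) -> (α & α) = 4 -> 1 = 1
α & α = 1 & 1 = 1
α -> α = 1 -> 1 = 4
~(α -> α) = ~4 = 0
(α & α) -> ~(α -> α) = 1 -> 0 = 3
((α -> α) -> (α & α)) | ((α & α) -> ~(α -> α)) = 1 | 3 = 3
This gives 3 ≠ 4.

No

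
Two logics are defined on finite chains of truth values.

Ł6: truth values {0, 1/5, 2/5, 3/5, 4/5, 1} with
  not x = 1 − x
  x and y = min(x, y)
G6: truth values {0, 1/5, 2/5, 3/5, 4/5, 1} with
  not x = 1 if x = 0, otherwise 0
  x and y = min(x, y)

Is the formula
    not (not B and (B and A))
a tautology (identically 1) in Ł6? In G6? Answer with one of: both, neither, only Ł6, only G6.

In Ł6: at A = 1/5, B = 1/5 the value is 4/5 — not a tautology.
In G6: every assignment gives 1 — tautology.

only G6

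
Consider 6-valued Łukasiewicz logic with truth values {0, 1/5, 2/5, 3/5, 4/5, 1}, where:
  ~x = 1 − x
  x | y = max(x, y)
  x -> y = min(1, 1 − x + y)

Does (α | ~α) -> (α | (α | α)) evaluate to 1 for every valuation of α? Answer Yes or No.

Counterexample: take α = 0.
~α = ~0 = 1
α | ~α = 0 | 1 = 1
α | α = 0 | 0 = 0
α | (α | α) = 0 | 0 = 0
(α | ~α) -> (α | (α | α)) = 1 -> 0 = 0
This gives 0 ≠ 1.

No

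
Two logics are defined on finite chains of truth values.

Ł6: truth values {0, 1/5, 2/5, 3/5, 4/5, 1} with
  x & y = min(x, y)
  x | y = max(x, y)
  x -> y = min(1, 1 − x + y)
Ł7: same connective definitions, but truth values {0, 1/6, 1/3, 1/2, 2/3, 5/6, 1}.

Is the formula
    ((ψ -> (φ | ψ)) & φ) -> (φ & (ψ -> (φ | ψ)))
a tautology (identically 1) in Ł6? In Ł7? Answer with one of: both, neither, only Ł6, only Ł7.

both

In Ł6: every assignment gives 1 — tautology.
In Ł7: every assignment gives 1 — tautology.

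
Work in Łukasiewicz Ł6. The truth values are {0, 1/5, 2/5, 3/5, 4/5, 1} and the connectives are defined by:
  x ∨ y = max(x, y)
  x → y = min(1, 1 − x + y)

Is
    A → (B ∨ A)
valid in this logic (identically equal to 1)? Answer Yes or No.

Yes

At A = 2/5, B = 3/5, for instance:
B ∨ A = 3/5 ∨ 2/5 = 3/5
A → (B ∨ A) = 2/5 → 3/5 = 1
and checking the remaining 35 assignments likewise gives ≥ 1 in every case.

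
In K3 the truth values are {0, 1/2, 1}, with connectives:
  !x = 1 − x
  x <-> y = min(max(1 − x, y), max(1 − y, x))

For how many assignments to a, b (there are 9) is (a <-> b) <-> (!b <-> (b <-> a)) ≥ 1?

2

a = 0, b = 0 ↦ 1  ≥
a = 0, b = 1/2 ↦ 1/2  <
a = 0, b = 1 ↦ 0  <
a = 1/2, b = 0 ↦ 1/2  <
a = 1/2, b = 1/2 ↦ 1/2  <
a = 1/2, b = 1 ↦ 1/2  <
a = 1, b = 0 ↦ 1  ≥
a = 1, b = 1/2 ↦ 1/2  <
a = 1, b = 1 ↦ 0  <
So 2 of the 9 assignments meet the threshold.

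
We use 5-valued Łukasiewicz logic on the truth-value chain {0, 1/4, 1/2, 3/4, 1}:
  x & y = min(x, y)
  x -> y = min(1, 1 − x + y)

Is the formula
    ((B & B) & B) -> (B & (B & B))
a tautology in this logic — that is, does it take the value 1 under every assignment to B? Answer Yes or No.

Yes

B = 0 ↦ 1
B = 1/4 ↦ 1
B = 1/2 ↦ 1
B = 3/4 ↦ 1
B = 1 ↦ 1
Every assignment gives a value ≥ 1.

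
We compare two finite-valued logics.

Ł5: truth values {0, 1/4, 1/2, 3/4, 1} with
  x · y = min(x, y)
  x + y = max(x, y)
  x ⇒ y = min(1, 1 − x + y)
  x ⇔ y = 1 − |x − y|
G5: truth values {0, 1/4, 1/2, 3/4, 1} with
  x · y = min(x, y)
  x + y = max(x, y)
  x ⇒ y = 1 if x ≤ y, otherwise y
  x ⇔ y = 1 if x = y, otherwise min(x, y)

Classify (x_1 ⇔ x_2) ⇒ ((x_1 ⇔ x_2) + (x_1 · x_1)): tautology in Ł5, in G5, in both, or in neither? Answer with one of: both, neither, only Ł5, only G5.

both

In Ł5: every assignment gives 1 — tautology.
In G5: every assignment gives 1 — tautology.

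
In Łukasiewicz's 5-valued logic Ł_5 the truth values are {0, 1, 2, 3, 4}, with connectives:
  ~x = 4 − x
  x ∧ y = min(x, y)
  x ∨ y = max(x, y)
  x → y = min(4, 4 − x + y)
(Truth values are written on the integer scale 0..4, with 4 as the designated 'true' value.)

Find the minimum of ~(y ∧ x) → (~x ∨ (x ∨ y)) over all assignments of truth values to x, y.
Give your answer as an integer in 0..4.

Take x = 2, y = 0:
y ∧ x = 0 ∧ 2 = 0
~(y ∧ x) = ~0 = 4
~x = ~2 = 2
x ∨ y = 2 ∨ 0 = 2
~x ∨ (x ∨ y) = 2 ∨ 2 = 2
~(y ∧ x) → (~x ∨ (x ∨ y)) = 4 → 2 = 2
No assignment yields a value below 2, so this is the minimum.

2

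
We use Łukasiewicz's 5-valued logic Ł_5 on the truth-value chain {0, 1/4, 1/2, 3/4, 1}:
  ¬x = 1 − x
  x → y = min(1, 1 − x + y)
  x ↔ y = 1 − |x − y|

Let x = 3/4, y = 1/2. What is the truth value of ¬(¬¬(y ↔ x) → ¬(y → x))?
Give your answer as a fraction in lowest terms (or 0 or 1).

y ↔ x = 1/2 ↔ 3/4 = 3/4
¬(y ↔ x) = ¬3/4 = 1/4
¬¬(y ↔ x) = ¬1/4 = 3/4
y → x = 1/2 → 3/4 = 1
¬(y → x) = ¬1 = 0
¬¬(y ↔ x) → ¬(y → x) = 3/4 → 0 = 1/4
¬(¬¬(y ↔ x) → ¬(y → x)) = ¬1/4 = 3/4

3/4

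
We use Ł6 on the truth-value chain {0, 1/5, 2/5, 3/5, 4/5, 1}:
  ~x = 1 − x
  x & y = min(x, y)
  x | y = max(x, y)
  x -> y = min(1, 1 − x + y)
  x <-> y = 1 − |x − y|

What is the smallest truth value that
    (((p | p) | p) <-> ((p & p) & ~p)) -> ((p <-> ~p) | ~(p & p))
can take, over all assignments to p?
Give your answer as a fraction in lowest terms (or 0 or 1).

4/5

Take p = 1/5:
p | p = 1/5 | 1/5 = 1/5
(p | p) | p = 1/5 | 1/5 = 1/5
p & p = 1/5 & 1/5 = 1/5
~p = ~1/5 = 4/5
(p & p) & ~p = 1/5 & 4/5 = 1/5
((p | p) | p) <-> ((p & p) & ~p) = 1/5 <-> 1/5 = 1
~p = ~1/5 = 4/5
p <-> ~p = 1/5 <-> 4/5 = 2/5
p & p = 1/5 & 1/5 = 1/5
~(p & p) = ~1/5 = 4/5
(p <-> ~p) | ~(p & p) = 2/5 | 4/5 = 4/5
(((p | p) | p) <-> ((p & p) & ~p)) -> ((p <-> ~p) | ~(p & p)) = 1 -> 4/5 = 4/5
No assignment yields a value below 4/5, so this is the minimum.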